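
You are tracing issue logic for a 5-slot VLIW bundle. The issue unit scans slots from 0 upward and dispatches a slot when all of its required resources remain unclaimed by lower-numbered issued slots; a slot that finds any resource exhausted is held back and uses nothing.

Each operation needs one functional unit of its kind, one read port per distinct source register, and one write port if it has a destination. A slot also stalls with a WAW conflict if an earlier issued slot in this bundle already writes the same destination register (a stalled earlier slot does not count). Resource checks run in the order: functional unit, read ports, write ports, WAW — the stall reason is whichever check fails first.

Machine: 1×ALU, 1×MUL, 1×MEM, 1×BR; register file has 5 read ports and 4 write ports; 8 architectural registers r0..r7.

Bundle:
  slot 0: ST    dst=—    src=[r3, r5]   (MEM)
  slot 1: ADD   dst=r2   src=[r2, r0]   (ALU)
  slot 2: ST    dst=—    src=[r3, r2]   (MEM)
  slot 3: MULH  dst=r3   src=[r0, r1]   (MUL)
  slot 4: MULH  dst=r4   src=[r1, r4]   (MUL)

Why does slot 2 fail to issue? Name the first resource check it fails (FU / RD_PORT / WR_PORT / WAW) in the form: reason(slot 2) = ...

reason(slot 2) = FU

(0) want 1×MEM +2rd +0wr — yes → AL1|MU1|ME0|BR1|rd3|wr4
(1) want 1×ALU +2rd +1wr — yes → AL0|MU1|ME0|BR1|rd1|wr3
(2) want 1×MEM +2rd +0wr — FU → AL0|MU1|ME0|BR1|rd1|wr3
(3) want 1×MUL +2rd +1wr — RD_PORT → AL0|MU1|ME0|BR1|rd1|wr3
(4) want 1×MUL +2rd +1wr — RD_PORT → AL0|MU1|ME0|BR1|rd1|wr3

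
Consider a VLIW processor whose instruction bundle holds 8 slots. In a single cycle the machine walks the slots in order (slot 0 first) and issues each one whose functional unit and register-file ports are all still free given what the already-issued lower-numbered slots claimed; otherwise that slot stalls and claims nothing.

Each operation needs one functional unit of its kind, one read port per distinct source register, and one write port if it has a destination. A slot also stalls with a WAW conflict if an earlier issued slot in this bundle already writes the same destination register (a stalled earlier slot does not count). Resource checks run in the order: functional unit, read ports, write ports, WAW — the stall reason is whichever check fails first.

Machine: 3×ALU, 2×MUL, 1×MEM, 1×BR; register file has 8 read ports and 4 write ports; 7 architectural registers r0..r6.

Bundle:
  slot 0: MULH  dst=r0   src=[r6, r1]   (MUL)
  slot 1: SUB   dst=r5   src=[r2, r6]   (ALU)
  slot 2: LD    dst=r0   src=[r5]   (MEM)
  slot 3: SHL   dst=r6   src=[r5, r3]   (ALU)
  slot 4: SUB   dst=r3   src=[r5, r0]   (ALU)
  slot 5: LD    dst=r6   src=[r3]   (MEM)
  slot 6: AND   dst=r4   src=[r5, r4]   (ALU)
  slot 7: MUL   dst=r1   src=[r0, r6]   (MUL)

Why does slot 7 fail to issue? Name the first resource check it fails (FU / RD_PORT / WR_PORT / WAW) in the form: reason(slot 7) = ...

(0) want 1×MUL +2rd +1wr — yes → AL3|MU1|ME1|BR1|rd6|wr3
(1) want 1×ALU +2rd +1wr — yes → AL2|MU1|ME1|BR1|rd4|wr2
(2) want 1×MEM +1rd +1wr — WAW → AL2|MU1|ME1|BR1|rd4|wr2
(3) want 1×ALU +2rd +1wr — yes → AL1|MU1|ME1|BR1|rd2|wr1
(4) want 1×ALU +2rd +1wr — yes → AL0|MU1|ME1|BR1|rd0|wr0
(5) want 1×MEM +1rd +1wr — RD_PORT → AL0|MU1|ME1|BR1|rd0|wr0
(6) want 1×ALU +2rd +1wr — FU → AL0|MU1|ME1|BR1|rd0|wr0
(7) want 1×MUL +2rd +1wr — RD_PORT → AL0|MU1|ME1|BR1|rd0|wr0

reason(slot 7) = RD_PORT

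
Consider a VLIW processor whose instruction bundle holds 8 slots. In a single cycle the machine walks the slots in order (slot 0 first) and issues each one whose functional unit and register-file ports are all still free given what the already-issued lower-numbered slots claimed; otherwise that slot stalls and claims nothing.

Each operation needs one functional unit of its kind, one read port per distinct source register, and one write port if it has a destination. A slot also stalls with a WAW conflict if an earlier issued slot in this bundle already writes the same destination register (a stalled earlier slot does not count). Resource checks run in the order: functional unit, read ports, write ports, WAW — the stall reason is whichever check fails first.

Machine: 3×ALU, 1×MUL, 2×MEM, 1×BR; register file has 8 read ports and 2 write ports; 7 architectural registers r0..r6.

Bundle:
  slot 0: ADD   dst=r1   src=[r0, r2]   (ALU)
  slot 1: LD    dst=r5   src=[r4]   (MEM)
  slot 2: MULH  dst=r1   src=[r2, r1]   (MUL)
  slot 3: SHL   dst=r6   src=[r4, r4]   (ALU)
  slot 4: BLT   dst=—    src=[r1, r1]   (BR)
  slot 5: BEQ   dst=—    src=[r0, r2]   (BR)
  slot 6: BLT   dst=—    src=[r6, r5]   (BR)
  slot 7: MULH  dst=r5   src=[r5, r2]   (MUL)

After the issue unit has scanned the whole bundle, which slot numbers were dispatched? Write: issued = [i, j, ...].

  0. ALU→r1 ⇒ go  {2A/1Mu/2Ld/1B | 6r 1w}
  1. MEM→r5 ⇒ go  {2A/1Mu/1Ld/1B | 5r 0w}
  2. MUL→r1 ⇒ no(WR_PORT)  {2A/1Mu/1Ld/1B | 5r 0w}
  3. ALU→r6 ⇒ no(WR_PORT)  {2A/1Mu/1Ld/1B | 5r 0w}
  4. BR ⇒ go  {2A/1Mu/1Ld/0B | 4r 0w}
  5. BR ⇒ no(FU)  {2A/1Mu/1Ld/0B | 4r 0w}
  6. BR ⇒ no(FU)  {2A/1Mu/1Ld/0B | 4r 0w}
  7. MUL→r5 ⇒ no(WR_PORT)  {2A/1Mu/1Ld/0B | 4r 0w}

issued = [0, 1, 4]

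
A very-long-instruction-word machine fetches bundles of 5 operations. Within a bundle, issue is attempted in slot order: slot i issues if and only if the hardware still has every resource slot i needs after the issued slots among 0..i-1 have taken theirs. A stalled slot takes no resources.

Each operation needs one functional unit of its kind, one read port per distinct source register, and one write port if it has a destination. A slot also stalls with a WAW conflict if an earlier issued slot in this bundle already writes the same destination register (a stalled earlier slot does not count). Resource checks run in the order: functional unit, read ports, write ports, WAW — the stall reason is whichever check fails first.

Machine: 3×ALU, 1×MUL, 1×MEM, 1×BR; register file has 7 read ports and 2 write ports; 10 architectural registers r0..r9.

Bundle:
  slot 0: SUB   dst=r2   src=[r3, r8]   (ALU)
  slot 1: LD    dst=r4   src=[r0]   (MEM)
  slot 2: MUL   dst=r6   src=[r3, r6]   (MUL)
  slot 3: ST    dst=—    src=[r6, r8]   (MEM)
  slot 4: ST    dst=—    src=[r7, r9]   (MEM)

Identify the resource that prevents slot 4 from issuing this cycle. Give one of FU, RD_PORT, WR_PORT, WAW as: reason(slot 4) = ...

reason(slot 4) = FU

[0] ALU needs rd=2 wr=1: ok; after: ALU=2 MUL=1 MEM=1 BR=1, R=5, W=1
[1] MEM needs rd=1 wr=1: ok; after: ALU=2 MUL=1 MEM=0 BR=1, R=4, W=0
[2] MUL needs rd=2 wr=1: WR_PORT; after: ALU=2 MUL=1 MEM=0 BR=1, R=4, W=0
[3] MEM needs rd=2 wr=0: FU; after: ALU=2 MUL=1 MEM=0 BR=1, R=4, W=0
[4] MEM needs rd=2 wr=0: FU; after: ALU=2 MUL=1 MEM=0 BR=1, R=4, W=0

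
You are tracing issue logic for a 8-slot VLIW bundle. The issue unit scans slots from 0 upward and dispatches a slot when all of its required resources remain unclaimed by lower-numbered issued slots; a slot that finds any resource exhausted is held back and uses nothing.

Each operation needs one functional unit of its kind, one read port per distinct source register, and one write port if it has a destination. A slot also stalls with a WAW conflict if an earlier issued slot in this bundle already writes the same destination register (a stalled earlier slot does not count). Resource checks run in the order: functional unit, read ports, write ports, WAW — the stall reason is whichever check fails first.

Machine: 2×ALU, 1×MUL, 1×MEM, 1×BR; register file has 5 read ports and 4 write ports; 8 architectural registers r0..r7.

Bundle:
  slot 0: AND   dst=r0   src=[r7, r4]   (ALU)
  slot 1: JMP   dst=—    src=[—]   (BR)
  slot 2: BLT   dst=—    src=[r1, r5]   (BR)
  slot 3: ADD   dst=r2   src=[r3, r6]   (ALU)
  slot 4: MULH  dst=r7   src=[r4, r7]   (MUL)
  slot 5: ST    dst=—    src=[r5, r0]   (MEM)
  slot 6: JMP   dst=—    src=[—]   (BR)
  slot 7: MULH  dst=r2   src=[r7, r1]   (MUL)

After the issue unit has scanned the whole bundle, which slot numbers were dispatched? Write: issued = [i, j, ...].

#0 ALU src=r7,r4 dispatched  <A:1 Mu:1 Ld:1 B:1 rd:3 wr:3>
#1 BR src=- dispatched  <A:1 Mu:1 Ld:1 B:0 rd:3 wr:3>
#2 BR src=r1,r5 held:FU  <A:1 Mu:1 Ld:1 B:0 rd:3 wr:3>
#3 ALU src=r3,r6 dispatched  <A:0 Mu:1 Ld:1 B:0 rd:1 wr:2>
#4 MUL src=r4,r7 held:RD_PORT  <A:0 Mu:1 Ld:1 B:0 rd:1 wr:2>
#5 MEM src=r5,r0 held:RD_PORT  <A:0 Mu:1 Ld:1 B:0 rd:1 wr:2>
#6 BR src=- held:FU  <A:0 Mu:1 Ld:1 B:0 rd:1 wr:2>
#7 MUL src=r7,r1 held:RD_PORT  <A:0 Mu:1 Ld:1 B:0 rd:1 wr:2>

issued = [0, 1, 3]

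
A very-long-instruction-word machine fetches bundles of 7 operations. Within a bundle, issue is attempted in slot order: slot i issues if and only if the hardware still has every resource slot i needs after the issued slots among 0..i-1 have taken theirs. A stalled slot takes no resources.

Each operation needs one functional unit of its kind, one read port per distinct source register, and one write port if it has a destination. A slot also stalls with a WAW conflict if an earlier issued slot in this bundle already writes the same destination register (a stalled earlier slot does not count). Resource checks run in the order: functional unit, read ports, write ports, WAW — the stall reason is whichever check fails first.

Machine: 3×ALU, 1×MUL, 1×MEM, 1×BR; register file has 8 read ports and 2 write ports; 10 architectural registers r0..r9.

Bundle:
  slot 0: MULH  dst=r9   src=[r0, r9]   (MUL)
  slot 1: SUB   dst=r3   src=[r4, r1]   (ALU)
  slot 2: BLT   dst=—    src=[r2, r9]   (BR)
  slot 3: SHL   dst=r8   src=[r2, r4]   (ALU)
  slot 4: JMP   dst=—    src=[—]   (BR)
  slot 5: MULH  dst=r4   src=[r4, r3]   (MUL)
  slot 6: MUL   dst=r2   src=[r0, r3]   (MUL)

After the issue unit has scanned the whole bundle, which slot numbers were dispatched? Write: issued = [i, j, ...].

issued = [0, 1, 2]

(0) want 1×MUL +2rd +1wr — yes → AL3|MU0|ME1|BR1|rd6|wr1
(1) want 1×ALU +2rd +1wr — yes → AL2|MU0|ME1|BR1|rd4|wr0
(2) want 1×BR +2rd +0wr — yes → AL2|MU0|ME1|BR0|rd2|wr0
(3) want 1×ALU +2rd +1wr — WR_PORT → AL2|MU0|ME1|BR0|rd2|wr0
(4) want 1×BR +0rd +0wr — FU → AL2|MU0|ME1|BR0|rd2|wr0
(5) want 1×MUL +2rd +1wr — FU → AL2|MU0|ME1|BR0|rd2|wr0
(6) want 1×MUL +2rd +1wr — FU → AL2|MU0|ME1|BR0|rd2|wr0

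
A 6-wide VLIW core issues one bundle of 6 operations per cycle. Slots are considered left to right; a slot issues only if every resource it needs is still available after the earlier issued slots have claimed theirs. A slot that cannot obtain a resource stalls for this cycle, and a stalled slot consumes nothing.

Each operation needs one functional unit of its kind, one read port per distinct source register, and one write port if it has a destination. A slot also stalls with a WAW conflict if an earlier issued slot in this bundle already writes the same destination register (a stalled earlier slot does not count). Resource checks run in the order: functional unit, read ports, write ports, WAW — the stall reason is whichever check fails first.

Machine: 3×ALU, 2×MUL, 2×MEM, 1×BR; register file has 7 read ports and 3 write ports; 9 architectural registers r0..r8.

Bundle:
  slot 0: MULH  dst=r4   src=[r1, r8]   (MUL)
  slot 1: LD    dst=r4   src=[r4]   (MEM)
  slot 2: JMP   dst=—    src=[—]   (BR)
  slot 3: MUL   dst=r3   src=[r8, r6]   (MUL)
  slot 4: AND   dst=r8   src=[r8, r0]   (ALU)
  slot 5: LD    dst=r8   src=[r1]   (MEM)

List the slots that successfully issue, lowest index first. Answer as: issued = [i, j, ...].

issued = [0, 2, 3, 4]

  0. MUL→r4 ⇒ go  {3A/1Mu/2Ld/1B | 5r 2w}
  1. MEM→r4 ⇒ no(WAW)  {3A/1Mu/2Ld/1B | 5r 2w}
  2. BR ⇒ go  {3A/1Mu/2Ld/0B | 5r 2w}
  3. MUL→r3 ⇒ go  {3A/0Mu/2Ld/0B | 3r 1w}
  4. ALU→r8 ⇒ go  {2A/0Mu/2Ld/0B | 1r 0w}
  5. MEM→r8 ⇒ no(WR_PORT)  {2A/0Mu/2Ld/0B | 1r 0w}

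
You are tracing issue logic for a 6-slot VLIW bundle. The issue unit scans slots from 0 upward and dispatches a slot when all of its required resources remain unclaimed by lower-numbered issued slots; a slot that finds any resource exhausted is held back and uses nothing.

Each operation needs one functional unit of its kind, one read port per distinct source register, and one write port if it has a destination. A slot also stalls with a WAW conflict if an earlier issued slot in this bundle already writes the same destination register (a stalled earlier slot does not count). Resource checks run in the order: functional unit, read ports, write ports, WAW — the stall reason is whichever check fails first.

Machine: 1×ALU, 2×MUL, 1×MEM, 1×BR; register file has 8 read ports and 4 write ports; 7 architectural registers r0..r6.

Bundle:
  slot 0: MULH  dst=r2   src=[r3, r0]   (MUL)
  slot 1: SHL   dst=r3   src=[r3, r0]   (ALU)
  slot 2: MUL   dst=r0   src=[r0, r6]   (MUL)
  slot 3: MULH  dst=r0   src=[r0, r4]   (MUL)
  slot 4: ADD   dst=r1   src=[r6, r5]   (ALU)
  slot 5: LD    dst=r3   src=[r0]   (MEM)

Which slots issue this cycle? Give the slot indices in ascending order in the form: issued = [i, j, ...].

issued = [0, 1, 2]

[0] MUL needs rd=2 wr=1: ok; after: ALU=1 MUL=1 MEM=1 BR=1, R=6, W=3
[1] ALU needs rd=2 wr=1: ok; after: ALU=0 MUL=1 MEM=1 BR=1, R=4, W=2
[2] MUL needs rd=2 wr=1: ok; after: ALU=0 MUL=0 MEM=1 BR=1, R=2, W=1
[3] MUL needs rd=2 wr=1: FU; after: ALU=0 MUL=0 MEM=1 BR=1, R=2, W=1
[4] ALU needs rd=2 wr=1: FU; after: ALU=0 MUL=0 MEM=1 BR=1, R=2, W=1
[5] MEM needs rd=1 wr=1: WAW; after: ALU=0 MUL=0 MEM=1 BR=1, R=2, W=1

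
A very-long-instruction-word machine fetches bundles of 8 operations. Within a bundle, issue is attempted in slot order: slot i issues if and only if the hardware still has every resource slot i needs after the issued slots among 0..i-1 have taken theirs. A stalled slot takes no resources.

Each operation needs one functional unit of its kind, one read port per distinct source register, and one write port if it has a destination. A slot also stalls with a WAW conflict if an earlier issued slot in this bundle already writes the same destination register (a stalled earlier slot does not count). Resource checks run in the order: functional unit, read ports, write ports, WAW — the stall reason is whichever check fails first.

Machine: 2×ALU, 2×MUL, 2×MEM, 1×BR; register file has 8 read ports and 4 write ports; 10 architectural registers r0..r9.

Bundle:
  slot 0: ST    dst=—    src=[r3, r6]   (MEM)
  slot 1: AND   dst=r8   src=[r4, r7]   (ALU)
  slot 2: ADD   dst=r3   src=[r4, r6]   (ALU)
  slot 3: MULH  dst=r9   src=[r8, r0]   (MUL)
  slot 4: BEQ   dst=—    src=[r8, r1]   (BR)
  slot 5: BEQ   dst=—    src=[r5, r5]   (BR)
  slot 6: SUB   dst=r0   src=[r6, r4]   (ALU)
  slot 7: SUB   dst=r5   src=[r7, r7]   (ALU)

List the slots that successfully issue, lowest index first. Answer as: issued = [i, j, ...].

issued = [0, 1, 2, 3]

#0 MEM src=r3,r6 dispatched  <A:2 Mu:2 Ld:1 B:1 rd:6 wr:4>
#1 ALU src=r4,r7 dispatched  <A:1 Mu:2 Ld:1 B:1 rd:4 wr:3>
#2 ALU src=r4,r6 dispatched  <A:0 Mu:2 Ld:1 B:1 rd:2 wr:2>
#3 MUL src=r8,r0 dispatched  <A:0 Mu:1 Ld:1 B:1 rd:0 wr:1>
#4 BR src=r8,r1 held:RD_PORT  <A:0 Mu:1 Ld:1 B:1 rd:0 wr:1>
#5 BR src=r5,r5 held:RD_PORT  <A:0 Mu:1 Ld:1 B:1 rd:0 wr:1>
#6 ALU src=r6,r4 held:FU  <A:0 Mu:1 Ld:1 B:1 rd:0 wr:1>
#7 ALU src=r7,r7 held:FU  <A:0 Mu:1 Ld:1 B:1 rd:0 wr:1>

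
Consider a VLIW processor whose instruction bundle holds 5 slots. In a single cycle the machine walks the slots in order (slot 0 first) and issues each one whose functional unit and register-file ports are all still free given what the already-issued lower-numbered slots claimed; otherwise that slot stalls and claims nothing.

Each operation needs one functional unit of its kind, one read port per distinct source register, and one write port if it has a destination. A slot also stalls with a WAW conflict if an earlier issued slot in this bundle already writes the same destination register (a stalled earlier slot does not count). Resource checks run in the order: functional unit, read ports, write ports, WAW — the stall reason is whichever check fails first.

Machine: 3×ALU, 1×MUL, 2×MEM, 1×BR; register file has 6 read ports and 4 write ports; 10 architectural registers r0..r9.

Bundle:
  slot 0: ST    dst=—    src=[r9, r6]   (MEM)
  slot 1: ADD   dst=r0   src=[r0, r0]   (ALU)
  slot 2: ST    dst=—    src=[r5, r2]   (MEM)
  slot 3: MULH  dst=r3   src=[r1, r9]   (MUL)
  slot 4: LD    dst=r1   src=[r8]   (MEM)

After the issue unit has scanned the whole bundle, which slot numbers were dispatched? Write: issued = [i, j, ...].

[0] MEM needs rd=2 wr=0: ok; after: ALU=3 MUL=1 MEM=1 BR=1, R=4, W=4
[1] ALU needs rd=1 wr=1: ok; after: ALU=2 MUL=1 MEM=1 BR=1, R=3, W=3
[2] MEM needs rd=2 wr=0: ok; after: ALU=2 MUL=1 MEM=0 BR=1, R=1, W=3
[3] MUL needs rd=2 wr=1: RD_PORT; after: ALU=2 MUL=1 MEM=0 BR=1, R=1, W=3
[4] MEM needs rd=1 wr=1: FU; after: ALU=2 MUL=1 MEM=0 BR=1, R=1, W=3

issued = [0, 1, 2]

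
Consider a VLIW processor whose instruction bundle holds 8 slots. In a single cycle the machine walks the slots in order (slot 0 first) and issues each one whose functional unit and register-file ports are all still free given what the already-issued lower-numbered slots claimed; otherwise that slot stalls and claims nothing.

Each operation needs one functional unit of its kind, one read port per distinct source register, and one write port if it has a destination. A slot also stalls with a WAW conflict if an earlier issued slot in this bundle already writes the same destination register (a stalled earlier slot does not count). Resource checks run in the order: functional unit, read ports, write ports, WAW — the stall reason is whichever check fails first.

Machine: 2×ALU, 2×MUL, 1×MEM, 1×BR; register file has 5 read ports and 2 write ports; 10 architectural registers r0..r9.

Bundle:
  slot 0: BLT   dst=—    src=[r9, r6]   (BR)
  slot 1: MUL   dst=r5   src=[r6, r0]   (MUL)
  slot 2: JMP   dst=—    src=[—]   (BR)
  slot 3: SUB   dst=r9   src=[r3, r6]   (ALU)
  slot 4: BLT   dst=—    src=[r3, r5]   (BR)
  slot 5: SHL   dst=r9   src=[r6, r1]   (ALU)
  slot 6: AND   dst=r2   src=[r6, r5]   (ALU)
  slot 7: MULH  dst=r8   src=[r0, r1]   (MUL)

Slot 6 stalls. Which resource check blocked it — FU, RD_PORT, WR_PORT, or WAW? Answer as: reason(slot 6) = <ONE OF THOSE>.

#0 BR src=r9,r6 dispatched  <A:2 Mu:2 Ld:1 B:0 rd:3 wr:2>
#1 MUL src=r6,r0 dispatched  <A:2 Mu:1 Ld:1 B:0 rd:1 wr:1>
#2 BR src=- held:FU  <A:2 Mu:1 Ld:1 B:0 rd:1 wr:1>
#3 ALU src=r3,r6 held:RD_PORT  <A:2 Mu:1 Ld:1 B:0 rd:1 wr:1>
#4 BR src=r3,r5 held:FU  <A:2 Mu:1 Ld:1 B:0 rd:1 wr:1>
#5 ALU src=r6,r1 held:RD_PORT  <A:2 Mu:1 Ld:1 B:0 rd:1 wr:1>
#6 ALU src=r6,r5 held:RD_PORT  <A:2 Mu:1 Ld:1 B:0 rd:1 wr:1>
#7 MUL src=r0,r1 held:RD_PORT  <A:2 Mu:1 Ld:1 B:0 rd:1 wr:1>

reason(slot 6) = RD_PORT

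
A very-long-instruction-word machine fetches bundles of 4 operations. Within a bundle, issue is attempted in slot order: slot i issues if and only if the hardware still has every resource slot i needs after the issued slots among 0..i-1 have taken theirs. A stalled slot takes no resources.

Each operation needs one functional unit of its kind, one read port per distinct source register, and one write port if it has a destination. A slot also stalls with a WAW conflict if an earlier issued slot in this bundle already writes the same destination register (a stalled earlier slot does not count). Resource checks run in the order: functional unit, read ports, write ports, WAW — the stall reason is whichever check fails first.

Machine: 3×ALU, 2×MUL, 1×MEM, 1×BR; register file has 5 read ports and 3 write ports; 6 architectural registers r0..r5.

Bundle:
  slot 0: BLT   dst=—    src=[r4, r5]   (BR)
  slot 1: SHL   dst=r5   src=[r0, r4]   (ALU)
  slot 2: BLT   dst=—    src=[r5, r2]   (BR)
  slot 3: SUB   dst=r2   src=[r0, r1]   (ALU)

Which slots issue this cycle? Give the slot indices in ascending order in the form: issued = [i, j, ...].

slot 0 (BR): ISSUE — free A3,Mu2,Ld1,B0 rp3 wp3
slot 1 (ALU): ISSUE — free A2,Mu2,Ld1,B0 rp1 wp2
slot 2 (BR): stall FU — free A2,Mu2,Ld1,B0 rp1 wp2
slot 3 (ALU): stall RD_PORT — free A2,Mu2,Ld1,B0 rp1 wp2

issued = [0, 1]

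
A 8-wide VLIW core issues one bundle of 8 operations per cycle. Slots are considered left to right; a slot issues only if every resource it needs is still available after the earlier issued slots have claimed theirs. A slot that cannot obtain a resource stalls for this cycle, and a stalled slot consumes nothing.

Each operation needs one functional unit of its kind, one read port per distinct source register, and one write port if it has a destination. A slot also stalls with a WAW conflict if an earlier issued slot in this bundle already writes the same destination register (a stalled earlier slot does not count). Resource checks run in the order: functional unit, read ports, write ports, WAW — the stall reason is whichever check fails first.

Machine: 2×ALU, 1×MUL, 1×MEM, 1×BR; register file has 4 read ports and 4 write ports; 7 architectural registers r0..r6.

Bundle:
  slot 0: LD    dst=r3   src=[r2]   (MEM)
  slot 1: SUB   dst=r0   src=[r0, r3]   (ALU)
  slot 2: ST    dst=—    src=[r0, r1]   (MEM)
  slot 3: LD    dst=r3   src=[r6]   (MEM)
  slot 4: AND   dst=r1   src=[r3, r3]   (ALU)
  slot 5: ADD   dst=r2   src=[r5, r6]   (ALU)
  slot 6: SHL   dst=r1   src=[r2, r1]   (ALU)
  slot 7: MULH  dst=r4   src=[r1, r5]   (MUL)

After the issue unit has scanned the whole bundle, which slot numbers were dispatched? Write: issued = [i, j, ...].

issued = [0, 1, 4]

#0 MEM src=r2 dispatched  <A:2 Mu:1 Ld:0 B:1 rd:3 wr:3>
#1 ALU src=r0,r3 dispatched  <A:1 Mu:1 Ld:0 B:1 rd:1 wr:2>
#2 MEM src=r0,r1 held:FU  <A:1 Mu:1 Ld:0 B:1 rd:1 wr:2>
#3 MEM src=r6 held:FU  <A:1 Mu:1 Ld:0 B:1 rd:1 wr:2>
#4 ALU src=r3,r3 dispatched  <A:0 Mu:1 Ld:0 B:1 rd:0 wr:1>
#5 ALU src=r5,r6 held:FU  <A:0 Mu:1 Ld:0 B:1 rd:0 wr:1>
#6 ALU src=r2,r1 held:FU  <A:0 Mu:1 Ld:0 B:1 rd:0 wr:1>
#7 MUL src=r1,r5 held:RD_PORT  <A:0 Mu:1 Ld:0 B:1 rd:0 wr:1>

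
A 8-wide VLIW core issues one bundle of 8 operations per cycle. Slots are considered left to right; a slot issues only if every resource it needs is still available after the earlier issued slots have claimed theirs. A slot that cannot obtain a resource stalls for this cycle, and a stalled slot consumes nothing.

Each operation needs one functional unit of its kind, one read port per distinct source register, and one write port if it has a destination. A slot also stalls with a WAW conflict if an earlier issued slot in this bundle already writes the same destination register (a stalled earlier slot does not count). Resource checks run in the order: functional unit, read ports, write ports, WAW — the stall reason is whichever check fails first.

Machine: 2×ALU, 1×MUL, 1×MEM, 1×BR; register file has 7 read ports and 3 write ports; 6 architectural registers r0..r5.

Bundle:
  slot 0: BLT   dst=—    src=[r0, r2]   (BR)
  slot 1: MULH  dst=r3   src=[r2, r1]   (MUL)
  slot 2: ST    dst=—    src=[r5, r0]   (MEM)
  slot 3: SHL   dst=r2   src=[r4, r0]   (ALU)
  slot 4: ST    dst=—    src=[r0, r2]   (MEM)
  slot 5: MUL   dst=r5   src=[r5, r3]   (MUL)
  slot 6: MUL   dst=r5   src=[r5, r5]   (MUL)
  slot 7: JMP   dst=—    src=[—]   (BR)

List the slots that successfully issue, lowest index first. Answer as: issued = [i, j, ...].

#0 BR src=r0,r2 dispatched  <A:2 Mu:1 Ld:1 B:0 rd:5 wr:3>
#1 MUL src=r2,r1 dispatched  <A:2 Mu:0 Ld:1 B:0 rd:3 wr:2>
#2 MEM src=r5,r0 dispatched  <A:2 Mu:0 Ld:0 B:0 rd:1 wr:2>
#3 ALU src=r4,r0 held:RD_PORT  <A:2 Mu:0 Ld:0 B:0 rd:1 wr:2>
#4 MEM src=r0,r2 held:FU  <A:2 Mu:0 Ld:0 B:0 rd:1 wr:2>
#5 MUL src=r5,r3 held:FU  <A:2 Mu:0 Ld:0 B:0 rd:1 wr:2>
#6 MUL src=r5,r5 held:FU  <A:2 Mu:0 Ld:0 B:0 rd:1 wr:2>
#7 BR src=- held:FU  <A:2 Mu:0 Ld:0 B:0 rd:1 wr:2>

issued = [0, 1, 2]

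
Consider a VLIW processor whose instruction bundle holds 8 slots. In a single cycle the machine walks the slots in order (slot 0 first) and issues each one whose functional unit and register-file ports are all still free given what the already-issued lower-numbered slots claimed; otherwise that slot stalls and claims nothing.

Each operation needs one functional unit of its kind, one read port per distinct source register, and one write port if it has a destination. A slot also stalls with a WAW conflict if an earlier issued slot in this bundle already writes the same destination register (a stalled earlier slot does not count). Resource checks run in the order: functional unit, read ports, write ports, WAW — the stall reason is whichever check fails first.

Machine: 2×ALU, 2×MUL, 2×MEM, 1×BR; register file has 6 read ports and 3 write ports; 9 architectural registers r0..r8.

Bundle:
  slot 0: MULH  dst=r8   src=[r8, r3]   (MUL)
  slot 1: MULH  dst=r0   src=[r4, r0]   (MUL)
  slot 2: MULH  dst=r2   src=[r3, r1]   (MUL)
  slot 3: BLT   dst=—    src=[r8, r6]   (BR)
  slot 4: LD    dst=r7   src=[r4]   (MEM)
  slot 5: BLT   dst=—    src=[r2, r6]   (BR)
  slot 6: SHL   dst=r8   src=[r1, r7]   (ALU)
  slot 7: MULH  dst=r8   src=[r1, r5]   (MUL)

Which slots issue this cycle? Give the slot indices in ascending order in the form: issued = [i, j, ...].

slot 0 (MUL): ISSUE — free A2,Mu1,Ld2,B1 rp4 wp2
slot 1 (MUL): ISSUE — free A2,Mu0,Ld2,B1 rp2 wp1
slot 2 (MUL): stall FU — free A2,Mu0,Ld2,B1 rp2 wp1
slot 3 (BR): ISSUE — free A2,Mu0,Ld2,B0 rp0 wp1
slot 4 (MEM): stall RD_PORT — free A2,Mu0,Ld2,B0 rp0 wp1
slot 5 (BR): stall FU — free A2,Mu0,Ld2,B0 rp0 wp1
slot 6 (ALU): stall RD_PORT — free A2,Mu0,Ld2,B0 rp0 wp1
slot 7 (MUL): stall FU — free A2,Mu0,Ld2,B0 rp0 wp1

issued = [0, 1, 3]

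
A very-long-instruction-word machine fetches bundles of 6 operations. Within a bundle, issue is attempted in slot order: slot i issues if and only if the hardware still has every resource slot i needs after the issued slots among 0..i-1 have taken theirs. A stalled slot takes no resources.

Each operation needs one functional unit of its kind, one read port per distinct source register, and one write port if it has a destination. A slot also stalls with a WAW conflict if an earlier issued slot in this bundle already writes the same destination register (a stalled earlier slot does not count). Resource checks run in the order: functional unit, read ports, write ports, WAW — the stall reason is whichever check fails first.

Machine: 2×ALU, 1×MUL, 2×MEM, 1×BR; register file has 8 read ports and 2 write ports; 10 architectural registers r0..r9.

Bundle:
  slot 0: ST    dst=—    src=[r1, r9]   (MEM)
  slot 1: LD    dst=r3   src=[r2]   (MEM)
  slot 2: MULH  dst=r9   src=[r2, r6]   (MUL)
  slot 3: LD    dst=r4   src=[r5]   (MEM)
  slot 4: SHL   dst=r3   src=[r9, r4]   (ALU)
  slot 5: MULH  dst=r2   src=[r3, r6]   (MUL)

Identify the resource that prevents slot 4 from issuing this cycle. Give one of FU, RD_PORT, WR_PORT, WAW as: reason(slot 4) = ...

(0) want 1×MEM +2rd +0wr — yes → AL2|MU1|ME1|BR1|rd6|wr2
(1) want 1×MEM +1rd +1wr — yes → AL2|MU1|ME0|BR1|rd5|wr1
(2) want 1×MUL +2rd +1wr — yes → AL2|MU0|ME0|BR1|rd3|wr0
(3) want 1×MEM +1rd +1wr — FU → AL2|MU0|ME0|BR1|rd3|wr0
(4) want 1×ALU +2rd +1wr — WR_PORT → AL2|MU0|ME0|BR1|rd3|wr0
(5) want 1×MUL +2rd +1wr — FU → AL2|MU0|ME0|BR1|rd3|wr0

reason(slot 4) = WR_PORT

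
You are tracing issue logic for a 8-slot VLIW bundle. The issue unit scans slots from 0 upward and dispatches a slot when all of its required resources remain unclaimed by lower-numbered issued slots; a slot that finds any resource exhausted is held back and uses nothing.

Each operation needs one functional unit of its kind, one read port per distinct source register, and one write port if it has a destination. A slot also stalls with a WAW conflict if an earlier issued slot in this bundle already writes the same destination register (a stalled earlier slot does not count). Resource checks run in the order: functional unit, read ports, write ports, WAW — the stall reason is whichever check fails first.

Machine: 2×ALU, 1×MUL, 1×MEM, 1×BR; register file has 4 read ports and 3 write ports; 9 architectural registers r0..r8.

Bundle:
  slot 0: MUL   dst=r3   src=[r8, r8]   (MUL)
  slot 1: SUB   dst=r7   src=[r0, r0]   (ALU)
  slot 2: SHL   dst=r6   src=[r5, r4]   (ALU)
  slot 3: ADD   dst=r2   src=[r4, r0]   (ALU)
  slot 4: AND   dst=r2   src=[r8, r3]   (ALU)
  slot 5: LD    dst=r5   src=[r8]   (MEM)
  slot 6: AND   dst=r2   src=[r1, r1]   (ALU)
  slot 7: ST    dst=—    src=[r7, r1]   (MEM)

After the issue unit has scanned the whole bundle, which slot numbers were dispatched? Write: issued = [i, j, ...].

  0. MUL→r3 ⇒ go  {2A/0Mu/1Ld/1B | 3r 2w}
  1. ALU→r7 ⇒ go  {1A/0Mu/1Ld/1B | 2r 1w}
  2. ALU→r6 ⇒ go  {0A/0Mu/1Ld/1B | 0r 0w}
  3. ALU→r2 ⇒ no(FU)  {0A/0Mu/1Ld/1B | 0r 0w}
  4. ALU→r2 ⇒ no(FU)  {0A/0Mu/1Ld/1B | 0r 0w}
  5. MEM→r5 ⇒ no(RD_PORT)  {0A/0Mu/1Ld/1B | 0r 0w}
  6. ALU→r2 ⇒ no(FU)  {0A/0Mu/1Ld/1B | 0r 0w}
  7. MEM ⇒ no(RD_PORT)  {0A/0Mu/1Ld/1B | 0r 0w}

issued = [0, 1, 2]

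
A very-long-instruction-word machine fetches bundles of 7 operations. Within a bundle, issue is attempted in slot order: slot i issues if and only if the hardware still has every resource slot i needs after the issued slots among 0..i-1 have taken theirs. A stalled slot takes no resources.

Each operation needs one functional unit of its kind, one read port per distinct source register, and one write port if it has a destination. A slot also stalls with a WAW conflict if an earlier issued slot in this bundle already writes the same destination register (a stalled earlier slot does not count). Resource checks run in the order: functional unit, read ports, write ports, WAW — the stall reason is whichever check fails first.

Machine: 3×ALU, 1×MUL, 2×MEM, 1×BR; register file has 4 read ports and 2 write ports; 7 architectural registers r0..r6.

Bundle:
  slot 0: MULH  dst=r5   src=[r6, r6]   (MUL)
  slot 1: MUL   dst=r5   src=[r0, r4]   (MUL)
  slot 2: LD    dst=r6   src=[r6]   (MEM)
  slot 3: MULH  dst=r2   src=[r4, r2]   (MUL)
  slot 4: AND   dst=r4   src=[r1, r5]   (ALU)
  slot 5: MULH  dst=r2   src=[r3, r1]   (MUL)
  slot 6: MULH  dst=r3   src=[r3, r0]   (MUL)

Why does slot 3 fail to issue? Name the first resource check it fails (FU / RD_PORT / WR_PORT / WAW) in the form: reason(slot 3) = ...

reason(slot 3) = FU

  0. MUL→r5 ⇒ go  {3A/0Mu/2Ld/1B | 3r 1w}
  1. MUL→r5 ⇒ no(FU)  {3A/0Mu/2Ld/1B | 3r 1w}
  2. MEM→r6 ⇒ go  {3A/0Mu/1Ld/1B | 2r 0w}
  3. MUL→r2 ⇒ no(FU)  {3A/0Mu/1Ld/1B | 2r 0w}
  4. ALU→r4 ⇒ no(WR_PORT)  {3A/0Mu/1Ld/1B | 2r 0w}
  5. MUL→r2 ⇒ no(FU)  {3A/0Mu/1Ld/1B | 2r 0w}
  6. MUL→r3 ⇒ no(FU)  {3A/0Mu/1Ld/1B | 2r 0w}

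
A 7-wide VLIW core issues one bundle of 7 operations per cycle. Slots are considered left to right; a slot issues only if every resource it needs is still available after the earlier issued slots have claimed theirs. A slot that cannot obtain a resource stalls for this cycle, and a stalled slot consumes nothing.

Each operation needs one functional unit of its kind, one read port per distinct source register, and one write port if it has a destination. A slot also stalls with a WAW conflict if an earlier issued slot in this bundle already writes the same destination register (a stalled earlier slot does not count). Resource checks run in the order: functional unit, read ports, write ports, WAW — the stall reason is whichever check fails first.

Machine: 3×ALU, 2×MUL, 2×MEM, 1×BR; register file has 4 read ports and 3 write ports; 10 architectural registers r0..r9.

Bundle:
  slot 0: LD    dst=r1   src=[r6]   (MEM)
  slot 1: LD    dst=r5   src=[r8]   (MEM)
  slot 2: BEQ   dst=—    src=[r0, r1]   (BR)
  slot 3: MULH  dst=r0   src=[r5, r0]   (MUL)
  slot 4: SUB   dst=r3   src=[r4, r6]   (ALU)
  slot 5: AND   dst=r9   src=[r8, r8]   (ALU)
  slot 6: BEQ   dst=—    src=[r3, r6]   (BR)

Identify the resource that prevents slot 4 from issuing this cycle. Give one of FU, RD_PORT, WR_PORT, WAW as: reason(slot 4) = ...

(0) want 1×MEM +1rd +1wr — yes → AL3|MU2|ME1|BR1|rd3|wr2
(1) want 1×MEM +1rd +1wr — yes → AL3|MU2|ME0|BR1|rd2|wr1
(2) want 1×BR +2rd +0wr — yes → AL3|MU2|ME0|BR0|rd0|wr1
(3) want 1×MUL +2rd +1wr — RD_PORT → AL3|MU2|ME0|BR0|rd0|wr1
(4) want 1×ALU +2rd +1wr — RD_PORT → AL3|MU2|ME0|BR0|rd0|wr1
(5) want 1×ALU +1rd +1wr — RD_PORT → AL3|MU2|ME0|BR0|rd0|wr1
(6) want 1×BR +2rd +0wr — FU → AL3|MU2|ME0|BR0|rd0|wr1

reason(slot 4) = RD_PORT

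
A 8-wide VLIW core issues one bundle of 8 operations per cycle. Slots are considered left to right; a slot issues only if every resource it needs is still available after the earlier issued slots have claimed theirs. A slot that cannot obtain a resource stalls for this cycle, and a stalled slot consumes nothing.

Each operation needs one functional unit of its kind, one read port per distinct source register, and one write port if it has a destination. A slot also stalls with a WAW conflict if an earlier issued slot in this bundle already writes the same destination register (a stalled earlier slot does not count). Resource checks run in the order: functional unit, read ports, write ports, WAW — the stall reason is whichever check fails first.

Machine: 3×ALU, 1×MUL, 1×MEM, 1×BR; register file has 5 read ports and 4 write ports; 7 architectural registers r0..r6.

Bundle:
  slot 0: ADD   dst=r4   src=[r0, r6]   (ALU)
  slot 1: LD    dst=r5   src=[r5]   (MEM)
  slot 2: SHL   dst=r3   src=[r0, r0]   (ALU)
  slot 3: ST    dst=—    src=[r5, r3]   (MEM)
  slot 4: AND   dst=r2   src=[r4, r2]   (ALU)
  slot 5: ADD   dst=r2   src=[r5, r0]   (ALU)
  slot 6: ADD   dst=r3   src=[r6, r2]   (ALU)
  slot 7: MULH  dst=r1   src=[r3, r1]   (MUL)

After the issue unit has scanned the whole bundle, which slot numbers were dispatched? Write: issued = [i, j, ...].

issued = [0, 1, 2]

[0] ALU needs rd=2 wr=1: ok; after: ALU=2 MUL=1 MEM=1 BR=1, R=3, W=3
[1] MEM needs rd=1 wr=1: ok; after: ALU=2 MUL=1 MEM=0 BR=1, R=2, W=2
[2] ALU needs rd=1 wr=1: ok; after: ALU=1 MUL=1 MEM=0 BR=1, R=1, W=1
[3] MEM needs rd=2 wr=0: FU; after: ALU=1 MUL=1 MEM=0 BR=1, R=1, W=1
[4] ALU needs rd=2 wr=1: RD_PORT; after: ALU=1 MUL=1 MEM=0 BR=1, R=1, W=1
[5] ALU needs rd=2 wr=1: RD_PORT; after: ALU=1 MUL=1 MEM=0 BR=1, R=1, W=1
[6] ALU needs rd=2 wr=1: RD_PORT; after: ALU=1 MUL=1 MEM=0 BR=1, R=1, W=1
[7] MUL needs rd=2 wr=1: RD_PORT; after: ALU=1 MUL=1 MEM=0 BR=1, R=1, W=1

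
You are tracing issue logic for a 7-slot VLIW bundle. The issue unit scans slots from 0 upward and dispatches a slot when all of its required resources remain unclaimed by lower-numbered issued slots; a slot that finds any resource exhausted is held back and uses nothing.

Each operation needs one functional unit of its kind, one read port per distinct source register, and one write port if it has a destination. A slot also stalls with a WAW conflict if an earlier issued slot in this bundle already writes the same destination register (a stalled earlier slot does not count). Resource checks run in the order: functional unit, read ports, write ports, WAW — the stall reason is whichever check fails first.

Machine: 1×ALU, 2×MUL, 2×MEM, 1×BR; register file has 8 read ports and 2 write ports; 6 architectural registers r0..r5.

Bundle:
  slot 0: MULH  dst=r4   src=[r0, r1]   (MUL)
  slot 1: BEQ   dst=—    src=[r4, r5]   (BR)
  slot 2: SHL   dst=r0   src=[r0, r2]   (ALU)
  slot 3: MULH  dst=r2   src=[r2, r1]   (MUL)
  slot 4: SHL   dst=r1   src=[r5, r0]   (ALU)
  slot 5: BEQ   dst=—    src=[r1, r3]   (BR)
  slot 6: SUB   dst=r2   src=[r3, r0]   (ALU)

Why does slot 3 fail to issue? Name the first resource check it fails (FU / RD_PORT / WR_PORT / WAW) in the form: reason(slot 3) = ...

reason(slot 3) = WR_PORT

slot 0 (MUL): ISSUE — free A1,Mu1,Ld2,B1 rp6 wp1
slot 1 (BR): ISSUE — free A1,Mu1,Ld2,B0 rp4 wp1
slot 2 (ALU): ISSUE — free A0,Mu1,Ld2,B0 rp2 wp0
slot 3 (MUL): stall WR_PORT — free A0,Mu1,Ld2,B0 rp2 wp0
slot 4 (ALU): stall FU — free A0,Mu1,Ld2,B0 rp2 wp0
slot 5 (BR): stall FU — free A0,Mu1,Ld2,B0 rp2 wp0
slot 6 (ALU): stall FU — free A0,Mu1,Ld2,B0 rp2 wp0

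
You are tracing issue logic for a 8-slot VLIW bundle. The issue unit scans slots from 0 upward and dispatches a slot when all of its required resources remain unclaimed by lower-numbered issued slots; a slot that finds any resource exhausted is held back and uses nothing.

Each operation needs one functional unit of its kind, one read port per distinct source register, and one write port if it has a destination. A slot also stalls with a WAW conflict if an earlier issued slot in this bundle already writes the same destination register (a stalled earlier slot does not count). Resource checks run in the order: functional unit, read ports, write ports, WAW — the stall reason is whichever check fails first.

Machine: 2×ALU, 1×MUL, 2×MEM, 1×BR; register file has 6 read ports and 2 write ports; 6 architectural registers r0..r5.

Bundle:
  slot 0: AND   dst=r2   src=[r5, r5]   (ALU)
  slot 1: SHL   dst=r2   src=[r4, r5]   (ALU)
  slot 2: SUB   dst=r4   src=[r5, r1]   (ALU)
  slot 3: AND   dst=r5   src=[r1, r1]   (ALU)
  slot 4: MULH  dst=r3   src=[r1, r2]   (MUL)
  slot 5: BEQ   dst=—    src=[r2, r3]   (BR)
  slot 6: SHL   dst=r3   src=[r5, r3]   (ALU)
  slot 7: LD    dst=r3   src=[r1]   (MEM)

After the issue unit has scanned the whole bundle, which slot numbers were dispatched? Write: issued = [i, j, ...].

issued = [0, 2, 5]

(0) want 1×ALU +1rd +1wr — yes → AL1|MU1|ME2|BR1|rd5|wr1
(1) want 1×ALU +2rd +1wr — WAW → AL1|MU1|ME2|BR1|rd5|wr1
(2) want 1×ALU +2rd +1wr — yes → AL0|MU1|ME2|BR1|rd3|wr0
(3) want 1×ALU +1rd +1wr — FU → AL0|MU1|ME2|BR1|rd3|wr0
(4) want 1×MUL +2rd +1wr — WR_PORT → AL0|MU1|ME2|BR1|rd3|wr0
(5) want 1×BR +2rd +0wr — yes → AL0|MU1|ME2|BR0|rd1|wr0
(6) want 1×ALU +2rd +1wr — FU → AL0|MU1|ME2|BR0|rd1|wr0
(7) want 1×MEM +1rd +1wr — WR_PORT → AL0|MU1|ME2|BR0|rd1|wr0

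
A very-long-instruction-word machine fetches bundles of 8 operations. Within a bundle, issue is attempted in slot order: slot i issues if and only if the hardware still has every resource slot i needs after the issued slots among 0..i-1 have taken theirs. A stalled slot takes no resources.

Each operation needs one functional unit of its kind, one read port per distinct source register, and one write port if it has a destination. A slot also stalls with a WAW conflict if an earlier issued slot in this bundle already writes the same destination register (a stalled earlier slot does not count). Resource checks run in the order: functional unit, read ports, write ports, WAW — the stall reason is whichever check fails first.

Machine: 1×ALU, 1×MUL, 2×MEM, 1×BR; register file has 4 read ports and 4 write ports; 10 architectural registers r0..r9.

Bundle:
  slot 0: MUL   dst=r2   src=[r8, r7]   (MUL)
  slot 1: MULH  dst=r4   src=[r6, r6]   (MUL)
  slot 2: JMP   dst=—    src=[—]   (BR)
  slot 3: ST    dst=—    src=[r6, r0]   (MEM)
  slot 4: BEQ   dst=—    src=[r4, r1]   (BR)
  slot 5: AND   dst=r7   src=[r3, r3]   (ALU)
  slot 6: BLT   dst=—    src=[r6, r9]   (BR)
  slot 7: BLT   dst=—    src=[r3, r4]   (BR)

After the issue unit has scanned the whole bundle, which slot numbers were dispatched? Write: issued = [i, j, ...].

[0] MUL needs rd=2 wr=1: ok; after: ALU=1 MUL=0 MEM=2 BR=1, R=2, W=3
[1] MUL needs rd=1 wr=1: FU; after: ALU=1 MUL=0 MEM=2 BR=1, R=2, W=3
[2] BR needs rd=0 wr=0: ok; after: ALU=1 MUL=0 MEM=2 BR=0, R=2, W=3
[3] MEM needs rd=2 wr=0: ok; after: ALU=1 MUL=0 MEM=1 BR=0, R=0, W=3
[4] BR needs rd=2 wr=0: FU; after: ALU=1 MUL=0 MEM=1 BR=0, R=0, W=3
[5] ALU needs rd=1 wr=1: RD_PORT; after: ALU=1 MUL=0 MEM=1 BR=0, R=0, W=3
[6] BR needs rd=2 wr=0: FU; after: ALU=1 MUL=0 MEM=1 BR=0, R=0, W=3
[7] BR needs rd=2 wr=0: FU; after: ALU=1 MUL=0 MEM=1 BR=0, R=0, W=3

issued = [0, 2, 3]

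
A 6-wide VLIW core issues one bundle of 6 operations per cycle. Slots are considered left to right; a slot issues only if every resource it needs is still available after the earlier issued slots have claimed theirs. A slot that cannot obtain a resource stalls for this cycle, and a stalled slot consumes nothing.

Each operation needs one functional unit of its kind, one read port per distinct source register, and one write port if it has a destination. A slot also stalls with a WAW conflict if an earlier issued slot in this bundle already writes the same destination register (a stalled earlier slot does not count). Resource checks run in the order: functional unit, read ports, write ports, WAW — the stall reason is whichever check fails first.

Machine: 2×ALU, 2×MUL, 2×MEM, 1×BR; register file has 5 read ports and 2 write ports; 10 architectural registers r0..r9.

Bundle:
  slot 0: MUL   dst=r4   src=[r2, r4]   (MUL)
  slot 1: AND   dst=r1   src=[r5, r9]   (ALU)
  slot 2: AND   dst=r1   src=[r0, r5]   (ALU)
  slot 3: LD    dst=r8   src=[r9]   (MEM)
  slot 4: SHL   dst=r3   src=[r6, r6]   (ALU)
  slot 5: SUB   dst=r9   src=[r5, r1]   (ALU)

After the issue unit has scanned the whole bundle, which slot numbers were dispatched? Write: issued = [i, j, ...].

slot 0 (MUL): ISSUE — free A2,Mu1,Ld2,B1 rp3 wp1
slot 1 (ALU): ISSUE — free A1,Mu1,Ld2,B1 rp1 wp0
slot 2 (ALU): stall RD_PORT — free A1,Mu1,Ld2,B1 rp1 wp0
slot 3 (MEM): stall WR_PORT — free A1,Mu1,Ld2,B1 rp1 wp0
slot 4 (ALU): stall WR_PORT — free A1,Mu1,Ld2,B1 rp1 wp0
slot 5 (ALU): stall RD_PORT — free A1,Mu1,Ld2,B1 rp1 wp0

issued = [0, 1]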